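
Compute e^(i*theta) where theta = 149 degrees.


cos(149°) = -0.8572
sin(149°) = 0.5150

e^(i*149°) = -0.8572 + 0.5150i


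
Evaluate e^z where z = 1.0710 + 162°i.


e^1.0710 = 2.9183
cos(162°) = -0.95106
sin(162°) = 0.309
Real = 2.9183*(-0.95106) = -2.7755
Imag = 2.9183*0.309 = 0.9018

-2.7755 + 0.9018i


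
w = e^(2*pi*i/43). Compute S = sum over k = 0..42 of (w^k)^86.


The roots are w_k = w^k with w = e^(2*pi*i/43), and (w^k)^86 = (w^86)^k.
So S = 1 + u + u^2 + ... + u^(42) with u = w^86.
86 = 2*43 + 0, so 86 is a multiple of 43 and u = (w^43)^2 = 1.
Every one of the 43 terms equals 1: S = 43

S = 43


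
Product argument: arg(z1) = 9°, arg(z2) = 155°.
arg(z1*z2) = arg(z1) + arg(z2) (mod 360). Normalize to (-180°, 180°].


arg(z1*z2) = 9° + 155° = 164°
Normalized to (-180°, 180°]: 164°

164°


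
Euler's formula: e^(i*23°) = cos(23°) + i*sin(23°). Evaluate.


cos(23°) = 0.9205
sin(23°) = 0.3907

e^(i*23°) = 0.9205 + 0.3907i


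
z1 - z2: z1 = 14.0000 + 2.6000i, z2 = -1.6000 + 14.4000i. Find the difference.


Real: 14 + 1.6 = 15.6
Imag: 2.6 - 14.4 = -11.8

15.6000 - 11.8000i


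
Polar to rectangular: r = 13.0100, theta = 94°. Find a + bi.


a = 13.0100*cos(94°) = 13.0100*(-0.069756) = -0.9075
b = 13.0100*sin(94°) = 13.0100*0.99756 = 12.9783

-0.9075 + 12.9783i


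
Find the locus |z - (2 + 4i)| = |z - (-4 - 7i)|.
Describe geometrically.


Equal distances means the locus is the perpendicular bisector of z1 and z2.
Midpoint = ((2+(-4))/2, (4+(-7))/2) = (-1.0000, -1.5000)

Perpendicular bisector through (-1.0000, -1.5000)


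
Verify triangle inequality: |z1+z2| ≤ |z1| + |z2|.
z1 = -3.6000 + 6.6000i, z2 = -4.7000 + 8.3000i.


|z1| = sqrt((-3.6)^2 + 6.6^2) = sqrt(56.52) = 7.5180
|z2| = sqrt((-4.7)^2 + 8.3^2) = sqrt(90.98) = 9.5383
z1+z2 = -8.3000 + 14.9000i
|z1+z2| = sqrt(290.9) = 17.0558
|z1|+|z2| = 7.5180 + 9.5383 = 17.0563

|z1+z2| = 17.0558 ≤ |z1|+|z2| = 17.0563 (verified)


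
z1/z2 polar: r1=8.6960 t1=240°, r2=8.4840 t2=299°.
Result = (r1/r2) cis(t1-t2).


r = 8.6960 / 8.4840 = 1.0250
theta = 240° - 299° = -59° = 301° (mod 360)

1.0250 cis(301°)


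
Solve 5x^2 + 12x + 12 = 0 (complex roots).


disc = 12^2 - 4*5*12 = 144 - 240 = -96
sqrt(|disc|) = sqrt(96) = 9.7980
Real part = -12/(2*5) = -1.2000
Imag part = 9.7980/(2*5) = 0.9798

-1.2000 ± 0.9798i


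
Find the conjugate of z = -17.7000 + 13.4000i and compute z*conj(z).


z_bar = -17.7000 - 13.4000i
z*z_bar = (-17.7)^2 + 13.4^2 = 313.29 + 179.56 = 492.85

z_bar = -17.7000 - 13.4000i, z*z_bar = 492.85


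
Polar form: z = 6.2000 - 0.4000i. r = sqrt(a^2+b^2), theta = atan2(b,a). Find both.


r = sqrt(38.44+0.16) = sqrt(38.6) = 6.2129
theta = atan2(-0.4, 6.2) = -3.6914 degrees

r = 6.2129, theta = -3.6914 degrees


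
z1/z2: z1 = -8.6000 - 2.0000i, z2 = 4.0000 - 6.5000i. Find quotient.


Conjugate of z2 = 4.0000 + 6.5000i
Numerator: (-8.6000 - 2.0000i)(4.0000 + 6.5000i) = -21.4000 - 63.9000i
Denominator: 4^2 + (-6.5)^2 = 58.25
Result = (-21.4000 - 63.9000i)/58.25

-0.3674 - 1.0970i


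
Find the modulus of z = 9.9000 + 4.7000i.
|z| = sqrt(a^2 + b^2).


|z| = sqrt(9.9^2 + 4.7^2) = sqrt(98.01 + 22.09) = sqrt(120.1) = 10.9590

|z| = 10.9590


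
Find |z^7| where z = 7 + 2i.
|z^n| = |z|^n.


|z| = sqrt(49+4) = sqrt(53) = 7.2801
|z^7| = |z|^7 = (sqrt(53))^7 = 53^3 * sqrt(53) = 148877*sqrt(53)

|z^7| = 148877*sqrt(53) ≈ 1083840.9200


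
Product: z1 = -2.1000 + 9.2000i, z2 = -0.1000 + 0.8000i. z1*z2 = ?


Real = -2.1*(-0.1) - 9.2*0.8 = 0.21 - 7.36 = -7.15
Imag = -2.1*0.8 - (0.1)*9.2 = -1.68 - (0.92) = -2.6

-7.1500 - 2.6000i


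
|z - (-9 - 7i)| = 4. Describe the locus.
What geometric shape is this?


|z - z0| = r is a circle with center z0 and radius r.
Center = (-9, -7), radius = 4

Circle with center (-9, -7) and radius 4


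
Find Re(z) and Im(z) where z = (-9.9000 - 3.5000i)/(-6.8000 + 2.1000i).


Multiply by conjugate: (-9.9000 - 3.5000i)(-6.8000 - 2.1000i) / ((-6.8)^2 + 2.1^2)
Numerator real = -9.9*(-6.8) - (3.5)*2.1 = 59.97
Numerator imag = -3.5*(-6.8) - (-9.9)*2.1 = 44.59
Denominator = 50.65
Re(z) = 59.97/50.65 = 1.1840
Im(z) = 44.59/50.65 = 0.8804

Re(z) = 1.1840, Im(z) = 0.8804


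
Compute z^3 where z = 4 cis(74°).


r^3 = 4^3 = 64
n*theta = 3*74° = 222° = 222° (mod 360)
a = 64*cos(222°) = -47.5613
b = 64*sin(222°) = -42.8244

64 cis(222°) = -47.5613 - 42.8244i


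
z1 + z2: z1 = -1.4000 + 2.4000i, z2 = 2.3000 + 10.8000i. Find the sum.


Real: -1.4 + 2.3 = 0.9
Imag: 2.4 + 10.8 = 13.2

0.9000 + 13.2000i


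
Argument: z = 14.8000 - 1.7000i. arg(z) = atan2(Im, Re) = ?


Re = 14.8, Im = -1.7
arg = atan2(-1.7, 14.8) = -6.5526 degrees

arg(z) = -6.5526 degrees


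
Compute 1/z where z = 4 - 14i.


|z|^2 = 16+196 = 212
1/z = (4 + 14i)/212

1/z = 0.0189 + 0.0660i


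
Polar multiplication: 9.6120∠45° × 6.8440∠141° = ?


r = 9.6120 * 6.8440 = 65.7845
theta = 45° + 141° = 186° = 186° (mod 360)

65.7845 cis(186°)


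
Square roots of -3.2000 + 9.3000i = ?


|z| = sqrt(10.24+86.49) = 9.8351
sqrt((|z|+a)/2) = sqrt((9.8351+(-3.2))/2) = sqrt(3.3176) = 1.8214
sqrt((|z|-a)/2) = sqrt((9.8351-(-3.2))/2) = sqrt(6.5176) = 2.5530

±(1.8214 + 2.5530i) i.e. 1.8214 + 2.5530i and -1.8214 - 2.5530i


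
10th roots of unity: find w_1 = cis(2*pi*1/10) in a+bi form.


Angle = 360*1/10 = 36°
a = cos(36°) = 0.8090
b = sin(36°) = 0.5878

0.8090 + 0.5878i


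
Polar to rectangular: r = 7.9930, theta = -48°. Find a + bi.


a = 7.9930*cos(-48°) = 7.9930*0.66913 = 5.3484
b = 7.9930*sin(-48°) = 7.9930*(-0.743145) = -5.9400

5.3484 - 5.9400i


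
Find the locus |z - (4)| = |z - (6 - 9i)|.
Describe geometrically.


Equal distances means the locus is the perpendicular bisector of z1 and z2.
Midpoint = ((4+6)/2, (0+(-9))/2) = (5.0000, -4.5000)

Perpendicular bisector through (5.0000, -4.5000)


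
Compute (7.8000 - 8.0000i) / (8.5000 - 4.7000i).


Conjugate of z2 = 8.5000 + 4.7000i
Numerator: (7.8000 - 8.0000i)(8.5000 + 4.7000i) = 103.9000 - 31.3400i
Denominator: 8.5^2 + (-4.7)^2 = 94.34
Result = (103.9000 - 31.3400i)/94.34

1.1013 - 0.3322i


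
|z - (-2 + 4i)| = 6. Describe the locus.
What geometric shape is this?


|z - z0| = r is a circle with center z0 and radius r.
Center = (-2, 4), radius = 6

Circle with center (-2, 4) and radius 6


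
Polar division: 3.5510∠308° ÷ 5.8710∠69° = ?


r = 3.5510 / 5.8710 = 0.6048
theta = 308° - 69° = 239° = 239° (mod 360)

0.6048 cis(239°)


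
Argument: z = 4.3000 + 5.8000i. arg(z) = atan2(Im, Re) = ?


Re = 4.3, Im = 5.8
arg = atan2(5.8, 4.3) = 53.4475 degrees

arg(z) = 53.4475 degrees


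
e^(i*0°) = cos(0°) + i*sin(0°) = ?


cos(0°) = 1.0000
sin(0°) = 0

e^(i*0°) = 1.0000 + 0i


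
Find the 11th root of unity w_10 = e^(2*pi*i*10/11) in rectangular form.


Angle = 360*10/11 = 327.2727°
a = cos(327.2727°) = 0.8413
b = sin(327.2727°) = -0.5406

0.8413 - 0.5406i


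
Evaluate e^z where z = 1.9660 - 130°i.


e^1.9660 = 7.14205
cos(-130°) = -0.64279
sin(-130°) = -0.76604
Real = 7.14205*(-0.64279) = -4.5908
Imag = 7.14205*(-0.76604) = -5.4711

-4.5908 - 5.4711i


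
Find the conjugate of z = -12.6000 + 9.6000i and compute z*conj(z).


z_bar = -12.6000 - 9.6000i
z*z_bar = (-12.6)^2 + 9.6^2 = 158.76 + 92.16 = 250.92

z_bar = -12.6000 - 9.6000i, z*z_bar = 250.92


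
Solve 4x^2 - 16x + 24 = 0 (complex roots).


disc = (-16)^2 - 4*4*24 = 256 - 384 = -128
sqrt(|disc|) = sqrt(128) = 11.3137
Real part = 16/(2*4) = 2.0000
Imag part = 11.3137/(2*4) = 1.4142

2.0000 ± 1.4142i


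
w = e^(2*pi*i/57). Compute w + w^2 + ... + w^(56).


With w = e^(2*pi*i/57), all 57 of the 57th roots of unity w^0 = 1, w, ..., w^(56) sum to 0: 1 + w + ... + w^(56) = (1 - w^57)/(1 - w) = 0 since w^57 = 1, w ≠ 1.
Removing the root 1: w + w^2 + ... + w^(56) = 0 - 1 = -1

Sum = -1


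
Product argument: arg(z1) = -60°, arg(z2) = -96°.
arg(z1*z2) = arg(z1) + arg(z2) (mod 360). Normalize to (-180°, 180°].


arg(z1*z2) = -60° - 96° = -156°
Normalized to (-180°, 180°]: -156°

-156°


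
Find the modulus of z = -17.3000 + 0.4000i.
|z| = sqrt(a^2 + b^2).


|z| = sqrt((-17.3)^2 + 0.4^2) = sqrt(299.29 + 0.16) = sqrt(299.45) = 17.3046

|z| = 17.3046


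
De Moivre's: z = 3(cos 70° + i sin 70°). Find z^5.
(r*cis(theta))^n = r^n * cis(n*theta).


r^5 = 3^5 = 243
n*theta = 5*70° = 350° = 350° (mod 360)
a = 243*cos(350°) = 239.3083
b = 243*sin(350°) = -42.1965

243 cis(350°) = 239.3083 - 42.1965i


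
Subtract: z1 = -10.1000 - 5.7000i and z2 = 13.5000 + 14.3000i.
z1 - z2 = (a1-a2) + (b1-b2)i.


Real: -10.1 - 13.5 = -23.6
Imag: -5.7 - 14.3 = -20

-23.6000 - 20.0000i


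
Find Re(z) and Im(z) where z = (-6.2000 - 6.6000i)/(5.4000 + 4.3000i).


Multiply by conjugate: (-6.2000 - 6.6000i)(5.4000 - 4.3000i) / (5.4^2 + 4.3^2)
Numerator real = -6.2*5.4 - (6.6)*4.3 = -61.86
Numerator imag = -6.6*5.4 - (-6.2)*4.3 = -8.98
Denominator = 47.65
Re(z) = -61.86/47.65 = -1.2982
Im(z) = -8.98/47.65 = -0.1885

Re(z) = -1.2982, Im(z) = -0.1885


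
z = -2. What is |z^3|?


|z| = sqrt(4+0) = sqrt(4) = 2
|z^3| = |z|^3 = 2^3 = 8

|z^3| = 8


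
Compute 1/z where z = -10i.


|z|^2 = 0+100 = 100
1/z = (0 + 10i)/100

1/z = 0 + 0.1000i


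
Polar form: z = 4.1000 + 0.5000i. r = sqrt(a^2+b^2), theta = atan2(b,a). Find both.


r = sqrt(16.81+0.25) = sqrt(17.06) = 4.1304
theta = atan2(0.5, 4.1) = 6.9530 degrees

r = 4.1304, theta = 6.9530 degrees


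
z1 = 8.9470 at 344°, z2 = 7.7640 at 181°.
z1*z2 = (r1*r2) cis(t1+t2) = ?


r = 8.9470 * 7.7640 = 69.4645
theta = 344° + 181° = 525° = 165° (mod 360)

69.4645 cis(165°)


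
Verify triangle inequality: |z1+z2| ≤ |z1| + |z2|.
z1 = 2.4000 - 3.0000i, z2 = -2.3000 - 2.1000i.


|z1| = sqrt(2.4^2 + (-3)^2) = sqrt(14.76) = 3.8419
|z2| = sqrt((-2.3)^2 + (-2.1)^2) = sqrt(9.7) = 3.1145
z1+z2 = 0.1000 - 5.1000i
|z1+z2| = sqrt(26.02) = 5.1010
|z1|+|z2| = 3.8419 + 3.1145 = 6.9564

|z1+z2| = 5.1010 ≤ |z1|+|z2| = 6.9564 (verified)


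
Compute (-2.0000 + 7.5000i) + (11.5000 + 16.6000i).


Real: -2 + 11.5 = 9.5
Imag: 7.5 + 16.6 = 24.1

9.5000 + 24.1000i


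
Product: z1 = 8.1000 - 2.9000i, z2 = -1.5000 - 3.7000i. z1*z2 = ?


Real = 8.1*(-1.5) - (-2.9)*(-3.7) = -12.15 - 10.73 = -22.88
Imag = 8.1*(-3.7) - (1.5)*(-2.9) = -29.97 + 4.35 = -25.62

-22.8800 - 25.6200i


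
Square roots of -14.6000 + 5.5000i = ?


|z| = sqrt(213.16+30.25) = 15.6016
sqrt((|z|+a)/2) = sqrt((15.6016+(-14.6))/2) = sqrt(0.5008) = 0.7077
sqrt((|z|-a)/2) = sqrt((15.6016-(-14.6))/2) = sqrt(15.1008) = 3.8860

±(0.7077 + 3.8860i) i.e. 0.7077 + 3.8860i and -0.7077 - 3.8860i


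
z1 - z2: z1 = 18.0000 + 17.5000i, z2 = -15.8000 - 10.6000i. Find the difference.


Real: 18 + 15.8 = 33.8
Imag: 17.5 + 10.6 = 28.1

33.8000 + 28.1000i


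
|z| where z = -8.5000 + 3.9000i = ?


|z| = sqrt((-8.5)^2 + 3.9^2) = sqrt(72.25 + 15.21) = sqrt(87.46) = 9.3520

|z| = 9.3520


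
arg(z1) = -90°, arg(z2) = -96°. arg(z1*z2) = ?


arg(z1*z2) = -90° - 96° = -186°
Normalized to (-180°, 180°]: 174°

174°


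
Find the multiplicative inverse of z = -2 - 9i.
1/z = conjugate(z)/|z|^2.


|z|^2 = 4+81 = 85
1/z = (-2 + 9i)/85

1/z = -0.0235 + 0.1059i


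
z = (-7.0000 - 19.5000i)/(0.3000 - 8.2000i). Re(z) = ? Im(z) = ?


Multiply by conjugate: (-7.0000 - 19.5000i)(0.3000 + 8.2000i) / (0.3^2 + (-8.2)^2)
Numerator real = -7*0.3 - (19.5)*(-8.2) = 157.8
Numerator imag = -19.5*0.3 - (-7)*(-8.2) = -63.25
Denominator = 67.33
Re(z) = 157.8/67.33 = 2.3437
Im(z) = -63.25/67.33 = -0.9394

Re(z) = 2.3437, Im(z) = -0.9394


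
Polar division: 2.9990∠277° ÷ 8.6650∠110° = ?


r = 2.9990 / 8.6650 = 0.3461
theta = 277° - 110° = 167° = 167° (mod 360)

0.3461 cis(167°)


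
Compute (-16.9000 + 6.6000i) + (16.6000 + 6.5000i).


Real: -16.9 + 16.6 = -0.3
Imag: 6.6 + 6.5 = 13.1

-0.3000 + 13.1000i


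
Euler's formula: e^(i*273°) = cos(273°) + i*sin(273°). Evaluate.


cos(273°) = 0.0523
sin(273°) = -0.9986

e^(i*273°) = 0.0523 - 0.9986i


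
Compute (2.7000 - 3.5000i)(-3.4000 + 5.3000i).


Real = 2.7*(-3.4) - (-3.5)*5.3 = -9.18 - (-18.55) = 9.37
Imag = 2.7*5.3 - (3.4)*(-3.5) = 14.31 + 11.9 = 26.21

9.3700 + 26.2100i


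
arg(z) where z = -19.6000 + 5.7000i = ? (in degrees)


Re = -19.6, Im = 5.7
arg = atan2(5.7, -19.6) = 163.7847 degrees

arg(z) = 163.7847 degrees


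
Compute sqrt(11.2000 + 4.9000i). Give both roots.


|z| = sqrt(125.44+24.01) = 12.2250
sqrt((|z|+a)/2) = sqrt((12.2250+11.2)/2) = sqrt(11.7125) = 3.4224
sqrt((|z|-a)/2) = sqrt((12.2250-11.2)/2) = sqrt(0.5125) = 0.7159

±(3.4224 + 0.7159i) i.e. 3.4224 + 0.7159i and -3.4224 - 0.7159i


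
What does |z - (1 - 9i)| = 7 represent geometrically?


|z - z0| = r is a circle with center z0 and radius r.
Center = (1, -9), radius = 7

Circle with center (1, -9) and radius 7


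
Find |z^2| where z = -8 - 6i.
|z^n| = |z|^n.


|z| = sqrt(64+36) = sqrt(100) = 10
|z^2| = |z|^2 = 10^2 = 100

|z^2| = 100


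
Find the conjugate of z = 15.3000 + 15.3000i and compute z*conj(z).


z_bar = 15.3000 - 15.3000i
z*z_bar = 15.3^2 + 15.3^2 = 234.09 + 234.09 = 468.18

z_bar = 15.3000 - 15.3000i, z*z_bar = 468.18


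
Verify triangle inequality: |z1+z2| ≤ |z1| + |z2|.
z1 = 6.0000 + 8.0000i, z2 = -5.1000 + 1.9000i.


|z1| = sqrt(6^2 + 8^2) = sqrt(100) = 10.0000
|z2| = sqrt((-5.1)^2 + 1.9^2) = sqrt(29.62) = 5.4424
z1+z2 = 0.9000 + 9.9000i
|z1+z2| = sqrt(98.82) = 9.9408
|z1|+|z2| = 10.0000 + 5.4424 = 15.4424

|z1+z2| = 9.9408 ≤ |z1|+|z2| = 15.4424 (verified)


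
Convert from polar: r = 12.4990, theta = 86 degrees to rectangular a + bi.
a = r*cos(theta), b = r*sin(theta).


a = 12.4990*cos(86°) = 12.4990*0.06976 = 0.8719
b = 12.4990*sin(86°) = 12.4990*0.997564 = 12.4686

0.8719 + 12.4686i


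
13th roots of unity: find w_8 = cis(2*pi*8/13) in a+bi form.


Angle = 360*8/13 = 221.5385°
a = cos(221.5385°) = -0.7485
b = sin(221.5385°) = -0.6631

-0.7485 - 0.6631i


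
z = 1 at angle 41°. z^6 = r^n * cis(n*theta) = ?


r^6 = 1^6 = 1
n*theta = 6*41° = 246° = 246° (mod 360)
a = 1*cos(246°) = -0.4067
b = 1*sin(246°) = -0.9135

1 cis(246°) = -0.4067 - 0.9135i


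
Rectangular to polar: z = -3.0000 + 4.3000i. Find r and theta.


r = sqrt(9+18.49) = sqrt(27.49) = 5.2431
theta = atan2(4.3, -3) = 124.9025 degrees

r = 5.2431, theta = 124.9025 degrees


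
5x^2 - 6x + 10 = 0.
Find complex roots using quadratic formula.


disc = (-6)^2 - 4*5*10 = 36 - 200 = -164
sqrt(|disc|) = sqrt(164) = 12.8062
Real part = 6/(2*5) = 0.6000
Imag part = 12.8062/(2*5) = 1.2806

0.6000 ± 1.2806i


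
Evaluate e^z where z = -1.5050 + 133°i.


e^-1.5050 = 0.2220
cos(133°) = -0.682
sin(133°) = 0.7314
Real = 0.2220*(-0.682) = -0.1514
Imag = 0.2220*0.7314 = 0.1624

-0.1514 + 0.1624i


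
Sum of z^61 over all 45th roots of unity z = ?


The roots are w_k = w^k with w = e^(2*pi*i/45), and (w^k)^61 = (w^61)^k.
So S = 1 + u + u^2 + ... + u^(44) with u = w^61.
61 = 1*45 + 16, so 61 is not a multiple of 45: u = (w^45)^1 * w^16 = w^16 ≠ 1 (w is a primitive 45th root), while u^45 = (w^45)^61 = 1.
Geometric series: S = (1 - u^45)/(1 - u) = (1 - 1)/(1 - u) = 0

S = 0


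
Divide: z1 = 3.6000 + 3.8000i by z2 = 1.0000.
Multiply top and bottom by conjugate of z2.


Conjugate of z2 = 1.0000
Numerator: (3.6000 + 3.8000i)(1.0000) = 3.6000 + 3.8000i
Denominator: 1^2 + 0^2 = 1
Result = (3.6000 + 3.8000i)/1

3.6000 + 3.8000i


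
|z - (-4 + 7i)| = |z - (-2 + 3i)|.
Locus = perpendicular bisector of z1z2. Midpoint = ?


Equal distances means the locus is the perpendicular bisector of z1 and z2.
Midpoint = ((-4+(-2))/2, (7+3)/2) = (-3.0000, 5.0000)

Perpendicular bisector through (-3.0000, 5.0000)


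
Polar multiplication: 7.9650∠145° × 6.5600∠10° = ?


r = 7.9650 * 6.5600 = 52.2504
theta = 145° + 10° = 155° = 155° (mod 360)

52.2504 cis(155°)


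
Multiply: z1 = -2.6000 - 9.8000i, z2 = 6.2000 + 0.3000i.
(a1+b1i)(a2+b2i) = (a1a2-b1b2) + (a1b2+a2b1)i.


Real = -2.6*6.2 - (-9.8)*0.3 = -16.12 - (-2.94) = -13.18
Imag = -2.6*0.3 + 6.2*(-9.8) = -0.78 - (60.76) = -61.54

-13.1800 - 61.5400i


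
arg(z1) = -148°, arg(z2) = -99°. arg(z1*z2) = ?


arg(z1*z2) = -148° - 99° = -247°
Normalized to (-180°, 180°]: 113°

113°


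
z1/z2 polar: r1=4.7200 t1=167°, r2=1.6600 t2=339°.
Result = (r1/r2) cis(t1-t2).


r = 4.7200 / 1.6600 = 2.8434
theta = 167° - 339° = -172° = 188° (mod 360)

2.8434 cis(188°)


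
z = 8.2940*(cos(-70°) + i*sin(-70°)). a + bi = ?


a = 8.2940*cos(-70°) = 8.2940*0.34202 = 2.8367
b = 8.2940*sin(-70°) = 8.2940*(-0.93969) = -7.7938

2.8367 - 7.7938i


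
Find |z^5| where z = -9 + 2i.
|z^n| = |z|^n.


|z| = sqrt(81+4) = sqrt(85) = 9.2195
|z^5| = |z|^5 = (sqrt(85))^5 = 85^2 * sqrt(85) = 7225*sqrt(85)

|z^5| = 7225*sqrt(85) ≈ 66611.2087


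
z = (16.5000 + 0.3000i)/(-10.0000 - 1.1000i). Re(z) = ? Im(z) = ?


Multiply by conjugate: (16.5000 + 0.3000i)(-10.0000 + 1.1000i) / ((-10)^2 + (-1.1)^2)
Numerator real = 16.5*(-10) + 0.3*(-1.1) = -165.33
Numerator imag = 0.3*(-10) - 16.5*(-1.1) = 15.15
Denominator = 101.21
Re(z) = -165.33/101.21 = -1.6335
Im(z) = 15.15/101.21 = 0.1497

Re(z) = -1.6335, Im(z) = 0.1497


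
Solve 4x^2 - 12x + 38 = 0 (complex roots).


disc = (-12)^2 - 4*4*38 = 144 - 608 = -464
sqrt(|disc|) = sqrt(464) = 21.5407
Real part = 12/(2*4) = 1.5000
Imag part = 21.5407/(2*4) = 2.6926

1.5000 ± 2.6926i


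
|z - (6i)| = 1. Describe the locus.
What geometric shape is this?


|z - z0| = r is a circle with center z0 and radius r.
Center = (0, 6), radius = 1

Circle with center (0, 6) and radius 1


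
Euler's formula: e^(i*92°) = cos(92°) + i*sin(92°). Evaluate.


cos(92°) = -0.0349
sin(92°) = 0.9994

e^(i*92°) = -0.0349 + 0.9994i


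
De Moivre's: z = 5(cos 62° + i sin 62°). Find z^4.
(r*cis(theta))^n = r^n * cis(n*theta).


r^4 = 5^4 = 625
n*theta = 4*62° = 248° = 248° (mod 360)
a = 625*cos(248°) = -234.1291
b = 625*sin(248°) = -579.4899

625 cis(248°) = -234.1291 - 579.4899i


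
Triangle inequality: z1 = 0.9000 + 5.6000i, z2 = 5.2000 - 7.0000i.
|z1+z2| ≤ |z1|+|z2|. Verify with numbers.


|z1| = sqrt(0.9^2 + 5.6^2) = sqrt(32.17) = 5.6719
|z2| = sqrt(5.2^2 + (-7)^2) = sqrt(76.04) = 8.7201
z1+z2 = 6.1000 - 1.4000i
|z1+z2| = sqrt(39.17) = 6.2586
|z1|+|z2| = 5.6719 + 8.7201 = 14.3920

|z1+z2| = 6.2586 ≤ |z1|+|z2| = 14.3920 (verified)


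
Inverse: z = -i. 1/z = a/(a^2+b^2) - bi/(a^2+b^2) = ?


|z|^2 = 0+1 = 1
1/z = (0 + 1i)/1

1/z = 0 + 1.0000i


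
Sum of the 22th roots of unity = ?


The sum of all 22th roots of unity is 0.
Geometric series: (1 - w^22)/(1 - w) = (1-1)/(1-w) = 0 since w^22 = 1, w ≠ 1.
Alternatively: coefficient of z^21 in z^22 - 1 is 0.

0


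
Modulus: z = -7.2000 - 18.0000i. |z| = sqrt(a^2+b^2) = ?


|z| = sqrt((-7.2)^2 + (-18)^2) = sqrt(51.84 + 324) = sqrt(375.84) = 19.3866

|z| = 19.3866


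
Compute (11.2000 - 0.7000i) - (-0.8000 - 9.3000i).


Real: 11.2 + 0.8 = 12
Imag: -0.7 + 9.3 = 8.6

12.0000 + 8.6000i


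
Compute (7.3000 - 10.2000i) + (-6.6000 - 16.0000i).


Real: 7.3 - 6.6 = 0.7
Imag: -10.2 - 16 = -26.2

0.7000 - 26.2000i


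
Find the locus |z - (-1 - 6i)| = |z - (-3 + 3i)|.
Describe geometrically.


Equal distances means the locus is the perpendicular bisector of z1 and z2.
Midpoint = ((-1+(-3))/2, (-6+3)/2) = (-2.0000, -1.5000)

Perpendicular bisector through (-2.0000, -1.5000)


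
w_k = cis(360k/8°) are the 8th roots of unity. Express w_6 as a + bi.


Angle = 360*6/8 = 270°
a = cos(270°) = 0
b = sin(270°) = -1.0000

0 - 1.0000i


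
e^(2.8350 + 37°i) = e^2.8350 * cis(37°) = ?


e^2.8350 = 17.0304
cos(37°) = 0.798636
sin(37°) = 0.60182
Real = 17.0304*0.798636 = 13.6011
Imag = 17.0304*0.60182 = 10.2492

13.6011 + 10.2492i


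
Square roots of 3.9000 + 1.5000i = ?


|z| = sqrt(15.21+2.25) = 4.1785
sqrt((|z|+a)/2) = sqrt((4.1785+3.9)/2) = sqrt(4.0393) = 2.0098
sqrt((|z|-a)/2) = sqrt((4.1785-3.9)/2) = sqrt(0.1393) = 0.3732

±(2.0098 + 0.3732i) i.e. 2.0098 + 0.3732i and -2.0098 - 0.3732i


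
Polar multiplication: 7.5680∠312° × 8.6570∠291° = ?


r = 7.5680 * 8.6570 = 65.5162
theta = 312° + 291° = 603° = 243° (mod 360)

65.5162 cis(243°)


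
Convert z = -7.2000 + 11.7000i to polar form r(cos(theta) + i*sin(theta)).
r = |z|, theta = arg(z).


r = sqrt(51.84+136.89) = sqrt(188.73) = 13.7379
theta = atan2(11.7, -7.2) = 121.6075 degrees

r = 13.7379, theta = 121.6075 degrees


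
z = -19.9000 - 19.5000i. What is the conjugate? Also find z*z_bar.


z_bar = -19.9000 + 19.5000i
z*z_bar = (-19.9)^2 + (-19.5)^2 = 396.01 + 380.25 = 776.26

z_bar = -19.9000 + 19.5000i, z*z_bar = 776.26


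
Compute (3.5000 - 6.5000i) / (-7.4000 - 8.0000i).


Conjugate of z2 = -7.4000 + 8.0000i
Numerator: (3.5000 - 6.5000i)(-7.4000 + 8.0000i) = 26.1000 + 76.1000i
Denominator: (-7.4)^2 + (-8)^2 = 118.76
Result = (26.1000 + 76.1000i)/118.76

0.2198 + 0.6408i


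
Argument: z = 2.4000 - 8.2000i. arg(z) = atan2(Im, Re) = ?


Re = 2.4, Im = -8.2
arg = atan2(-8.2, 2.4) = -73.6861 degrees

arg(z) = -73.6861 degrees


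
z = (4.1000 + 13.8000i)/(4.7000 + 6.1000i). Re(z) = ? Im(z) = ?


Multiply by conjugate: (4.1000 + 13.8000i)(4.7000 - 6.1000i) / (4.7^2 + 6.1^2)
Numerator real = 4.1*4.7 + 13.8*6.1 = 103.45
Numerator imag = 13.8*4.7 - 4.1*6.1 = 39.85
Denominator = 59.3
Re(z) = 103.45/59.3 = 1.7445
Im(z) = 39.85/59.3 = 0.6720

Re(z) = 1.7445, Im(z) = 0.6720


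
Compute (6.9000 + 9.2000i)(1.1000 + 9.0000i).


Real = 6.9*1.1 - 9.2*9 = 7.59 - 82.8 = -75.21
Imag = 6.9*9 + 1.1*9.2 = 62.1 + 10.12 = 72.22

-75.2100 + 72.2200i


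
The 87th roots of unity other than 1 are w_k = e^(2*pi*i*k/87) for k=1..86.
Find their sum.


With w = e^(2*pi*i/87), all 87 of the 87th roots of unity w^0 = 1, w, ..., w^(86) sum to 0: 1 + w + ... + w^(86) = (1 - w^87)/(1 - w) = 0 since w^87 = 1, w ≠ 1.
Removing the root 1: w + w^2 + ... + w^(86) = 0 - 1 = -1

Sum = -1


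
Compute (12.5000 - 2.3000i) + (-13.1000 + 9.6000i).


Real: 12.5 - 13.1 = -0.6
Imag: -2.3 + 9.6 = 7.3

-0.6000 + 7.3000i


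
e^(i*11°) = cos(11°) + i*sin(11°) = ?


cos(11°) = 0.9816
sin(11°) = 0.1908

e^(i*11°) = 0.9816 + 0.1908i


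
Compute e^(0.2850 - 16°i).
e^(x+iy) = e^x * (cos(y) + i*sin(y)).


e^0.2850 = 1.32976
cos(-16°) = 0.96126
sin(-16°) = -0.2756
Real = 1.32976*0.96126 = 1.2782
Imag = 1.32976*(-0.2756) = -0.3665

1.2782 - 0.3665i


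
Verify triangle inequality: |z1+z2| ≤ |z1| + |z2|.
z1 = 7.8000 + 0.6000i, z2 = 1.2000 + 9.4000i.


|z1| = sqrt(7.8^2 + 0.6^2) = sqrt(61.2) = 7.8230
|z2| = sqrt(1.2^2 + 9.4^2) = sqrt(89.8) = 9.4763
z1+z2 = 9.0000 + 10.0000i
|z1+z2| = sqrt(181) = 13.4536
|z1|+|z2| = 7.8230 + 9.4763 = 17.2993

|z1+z2| = 13.4536 ≤ |z1|+|z2| = 17.2993 (verified)


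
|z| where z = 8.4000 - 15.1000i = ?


|z| = sqrt(8.4^2 + (-15.1)^2) = sqrt(70.56 + 228.01) = sqrt(298.57) = 17.2792

|z| = 17.2792


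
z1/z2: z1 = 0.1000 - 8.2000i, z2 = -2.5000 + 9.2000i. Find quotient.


Conjugate of z2 = -2.5000 - 9.2000i
Numerator: (0.1000 - 8.2000i)(-2.5000 - 9.2000i) = -75.6900 + 19.5800i
Denominator: (-2.5)^2 + 9.2^2 = 90.89
Result = (-75.6900 + 19.5800i)/90.89

-0.8328 + 0.2154i


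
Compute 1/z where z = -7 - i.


|z|^2 = 49+1 = 50
1/z = (-7 + 1i)/50

1/z = -0.1400 + 0.0200i


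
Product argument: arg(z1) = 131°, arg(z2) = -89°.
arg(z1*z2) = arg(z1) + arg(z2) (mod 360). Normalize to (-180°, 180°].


arg(z1*z2) = 131° - 89° = 42°
Normalized to (-180°, 180°]: 42°

42°


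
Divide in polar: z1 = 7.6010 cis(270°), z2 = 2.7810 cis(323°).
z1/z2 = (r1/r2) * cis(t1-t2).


r = 7.6010 / 2.7810 = 2.7332
theta = 270° - 323° = -53° = 307° (mod 360)

2.7332 cis(307°)


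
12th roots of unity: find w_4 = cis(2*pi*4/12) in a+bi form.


Angle = 360*4/12 = 120°
a = cos(120°) = -0.5000
b = sin(120°) = 0.8660

-0.5000 + 0.8660i


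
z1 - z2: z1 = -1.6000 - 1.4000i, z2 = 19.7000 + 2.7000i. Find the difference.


Real: -1.6 - 19.7 = -21.3
Imag: -1.4 - 2.7 = -4.1

-21.3000 - 4.1000i


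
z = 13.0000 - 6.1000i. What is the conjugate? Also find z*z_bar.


z_bar = 13.0000 + 6.1000i
z*z_bar = 13^2 + (-6.1)^2 = 169 + 37.21 = 206.21

z_bar = 13.0000 + 6.1000i, z*z_bar = 206.21


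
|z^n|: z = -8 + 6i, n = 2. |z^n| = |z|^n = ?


|z| = sqrt(64+36) = sqrt(100) = 10
|z^2| = |z|^2 = 10^2 = 100

|z^2| = 100


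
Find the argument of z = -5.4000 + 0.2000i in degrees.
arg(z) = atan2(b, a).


Re = -5.4, Im = 0.2
arg = atan2(0.2, -5.4) = 177.8789 degrees

arg(z) = 177.8789 degrees


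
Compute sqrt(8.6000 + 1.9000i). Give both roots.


|z| = sqrt(73.96+3.61) = 8.8074
sqrt((|z|+a)/2) = sqrt((8.8074+8.6)/2) = sqrt(8.7037) = 2.9502
sqrt((|z|-a)/2) = sqrt((8.8074-8.6)/2) = sqrt(0.1037) = 0.3220

±(2.9502 + 0.3220i) i.e. 2.9502 + 0.3220i and -2.9502 - 0.3220i


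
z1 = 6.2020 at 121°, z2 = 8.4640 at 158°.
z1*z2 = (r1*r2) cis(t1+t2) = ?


r = 6.2020 * 8.4640 = 52.4937
theta = 121° + 158° = 279° = 279° (mod 360)

52.4937 cis(279°)


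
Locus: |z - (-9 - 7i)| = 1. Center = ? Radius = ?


|z - z0| = r is a circle with center z0 and radius r.
Center = (-9, -7), radius = 1

Circle with center (-9, -7) and radius 1


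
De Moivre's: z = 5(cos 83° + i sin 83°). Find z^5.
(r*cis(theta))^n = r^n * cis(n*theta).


r^5 = 5^5 = 3125
n*theta = 5*83° = 415° = 55° (mod 360)
a = 3125*cos(55°) = 1792.4264
b = 3125*sin(55°) = 2559.8501

3125 cis(55°) = 1792.4264 + 2559.8501i


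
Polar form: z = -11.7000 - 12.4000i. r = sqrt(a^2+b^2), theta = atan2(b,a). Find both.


r = sqrt(136.89+153.76) = sqrt(290.65) = 17.0485
theta = atan2(-12.4, -11.7) = -133.3363 degrees

r = 17.0485, theta = -133.3363 degrees


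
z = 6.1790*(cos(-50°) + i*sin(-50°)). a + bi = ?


a = 6.1790*cos(-50°) = 6.1790*0.64279 = 3.9718
b = 6.1790*sin(-50°) = 6.1790*(-0.76604) = -4.7334

3.9718 - 4.7334i


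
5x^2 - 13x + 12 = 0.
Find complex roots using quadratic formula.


disc = (-13)^2 - 4*5*12 = 169 - 240 = -71
sqrt(|disc|) = sqrt(71) = 8.4261
Real part = 13/(2*5) = 1.3000
Imag part = 8.4261/(2*5) = 0.8426

1.3000 ± 0.8426i


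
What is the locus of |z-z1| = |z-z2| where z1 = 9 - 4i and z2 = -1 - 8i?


Equal distances means the locus is the perpendicular bisector of z1 and z2.
Midpoint = ((9+(-1))/2, (-4+(-8))/2) = (4.0000, -6.0000)

Perpendicular bisector through (4.0000, -6.0000)


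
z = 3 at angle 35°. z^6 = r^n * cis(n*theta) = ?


r^6 = 3^6 = 729
n*theta = 6*35° = 210° = 210° (mod 360)
a = 729*cos(210°) = -631.3325
b = 729*sin(210°) = -364.5000

729 cis(210°) = -631.3325 - 364.5000i


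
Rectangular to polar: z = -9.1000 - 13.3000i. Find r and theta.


r = sqrt(82.81+176.89) = sqrt(259.7) = 16.1152
theta = atan2(-13.3, -9.1) = -124.3803 degrees

r = 16.1152, theta = -124.3803 degrees


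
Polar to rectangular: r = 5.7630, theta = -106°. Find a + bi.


a = 5.7630*cos(-106°) = 5.7630*(-0.27564) = -1.5885
b = 5.7630*sin(-106°) = 5.7630*(-0.961262) = -5.5398

-1.5885 - 5.5398i


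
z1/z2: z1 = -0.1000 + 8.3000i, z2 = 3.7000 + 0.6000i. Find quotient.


Conjugate of z2 = 3.7000 - 0.6000i
Numerator: (-0.1000 + 8.3000i)(3.7000 - 0.6000i) = 4.6100 + 30.7700i
Denominator: 3.7^2 + 0.6^2 = 14.05
Result = (4.6100 + 30.7700i)/14.05

0.3281 + 2.1900i


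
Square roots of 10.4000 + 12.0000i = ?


|z| = sqrt(108.16+144) = 15.8795
sqrt((|z|+a)/2) = sqrt((15.8795+10.4)/2) = sqrt(13.1398) = 3.6249
sqrt((|z|-a)/2) = sqrt((15.8795-10.4)/2) = sqrt(2.7398) = 1.6552

±(3.6249 + 1.6552i) i.e. 3.6249 + 1.6552i and -3.6249 - 1.6552i


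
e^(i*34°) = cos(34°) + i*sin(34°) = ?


cos(34°) = 0.8290
sin(34°) = 0.5592

e^(i*34°) = 0.8290 + 0.5592i


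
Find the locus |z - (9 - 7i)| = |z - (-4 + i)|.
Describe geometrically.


Equal distances means the locus is the perpendicular bisector of z1 and z2.
Midpoint = ((9+(-4))/2, (-7+1)/2) = (2.5000, -3.0000)

Perpendicular bisector through (2.5000, -3.0000)


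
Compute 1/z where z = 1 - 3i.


|z|^2 = 1+9 = 10
1/z = (1 + 3i)/10

1/z = 0.1000 + 0.3000i


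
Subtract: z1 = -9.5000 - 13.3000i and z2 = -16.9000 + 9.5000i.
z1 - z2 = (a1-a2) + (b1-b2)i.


Real: -9.5 + 16.9 = 7.4
Imag: -13.3 - 9.5 = -22.8

7.4000 - 22.8000i


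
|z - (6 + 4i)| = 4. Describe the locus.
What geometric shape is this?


|z - z0| = r is a circle with center z0 and radius r.
Center = (6, 4), radius = 4

Circle with center (6, 4) and radius 4


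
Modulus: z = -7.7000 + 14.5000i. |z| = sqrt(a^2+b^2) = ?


|z| = sqrt((-7.7)^2 + 14.5^2) = sqrt(59.29 + 210.25) = sqrt(269.54) = 16.4177

|z| = 16.4177


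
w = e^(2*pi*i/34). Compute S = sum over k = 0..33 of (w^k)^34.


The roots are w_k = w^k with w = e^(2*pi*i/34), and (w^k)^34 = (w^34)^k.
So S = 1 + u + u^2 + ... + u^(33) with u = w^34.
34 = 1*34 + 0, so 34 is a multiple of 34 and u = (w^34)^1 = 1.
Every one of the 34 terms equals 1: S = 34

S = 34


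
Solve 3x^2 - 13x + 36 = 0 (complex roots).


disc = (-13)^2 - 4*3*36 = 169 - 432 = -263
sqrt(|disc|) = sqrt(263) = 16.2173
Real part = 13/(2*3) = 2.1667
Imag part = 16.2173/(2*3) = 2.7029

2.1667 ± 2.7029i


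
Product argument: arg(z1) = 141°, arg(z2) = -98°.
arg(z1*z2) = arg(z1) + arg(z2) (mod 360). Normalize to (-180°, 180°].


arg(z1*z2) = 141° - 98° = 43°
Normalized to (-180°, 180°]: 43°

43°


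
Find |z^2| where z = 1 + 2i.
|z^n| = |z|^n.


|z| = sqrt(1+4) = sqrt(5) = 2.2361
|z^2| = |z|^2 = (sqrt(5))^2 = 5

|z^2| = 5


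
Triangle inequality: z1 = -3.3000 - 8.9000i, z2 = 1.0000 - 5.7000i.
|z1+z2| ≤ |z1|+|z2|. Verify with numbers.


|z1| = sqrt((-3.3)^2 + (-8.9)^2) = sqrt(90.1) = 9.4921
|z2| = sqrt(1^2 + (-5.7)^2) = sqrt(33.49) = 5.7871
z1+z2 = -2.3000 - 14.6000i
|z1+z2| = sqrt(218.45) = 14.7801
|z1|+|z2| = 9.4921 + 5.7871 = 15.2792

|z1+z2| = 14.7801 ≤ |z1|+|z2| = 15.2792 (verified)


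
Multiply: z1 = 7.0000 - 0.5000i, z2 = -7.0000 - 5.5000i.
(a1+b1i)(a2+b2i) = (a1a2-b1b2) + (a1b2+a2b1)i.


Real = 7*(-7) - (-0.5)*(-5.5) = -49 - 2.75 = -51.75
Imag = 7*(-5.5) - (7)*(-0.5) = -38.5 + 3.5 = -35

-51.7500 - 35.0000i


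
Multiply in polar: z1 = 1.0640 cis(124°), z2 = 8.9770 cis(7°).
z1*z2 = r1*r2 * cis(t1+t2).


r = 1.0640 * 8.9770 = 9.5515
theta = 124° + 7° = 131° = 131° (mod 360)

9.5515 cis(131°)


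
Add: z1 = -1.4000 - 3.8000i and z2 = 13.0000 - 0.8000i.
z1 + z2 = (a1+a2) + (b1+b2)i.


Real: -1.4 + 13 = 11.6
Imag: -3.8 - 0.8 = -4.6

11.6000 - 4.6000i


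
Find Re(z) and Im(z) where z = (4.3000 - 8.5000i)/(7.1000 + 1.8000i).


Multiply by conjugate: (4.3000 - 8.5000i)(7.1000 - 1.8000i) / (7.1^2 + 1.8^2)
Numerator real = 4.3*7.1 - (8.5)*1.8 = 15.23
Numerator imag = -8.5*7.1 - 4.3*1.8 = -68.09
Denominator = 53.65
Re(z) = 15.23/53.65 = 0.2839
Im(z) = -68.09/53.65 = -1.2692

Re(z) = 0.2839, Im(z) = -1.2692


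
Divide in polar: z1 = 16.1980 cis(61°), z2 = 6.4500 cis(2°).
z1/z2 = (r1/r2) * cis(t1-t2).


r = 16.1980 / 6.4500 = 2.5113
theta = 61° - 2° = 59° = 59° (mod 360)

2.5113 cis(59°)


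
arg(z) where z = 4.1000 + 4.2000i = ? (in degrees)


Re = 4.1, Im = 4.2
arg = atan2(4.2, 4.1) = 45.6903 degrees

arg(z) = 45.6903 degrees


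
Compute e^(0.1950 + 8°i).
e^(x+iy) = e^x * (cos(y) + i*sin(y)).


e^0.1950 = 1.2153
cos(8°) = 0.9903
sin(8°) = 0.13917
Real = 1.2153*0.9903 = 1.2035
Imag = 1.2153*0.13917 = 0.1691

1.2035 + 0.1691i


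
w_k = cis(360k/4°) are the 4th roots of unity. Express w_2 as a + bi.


Angle = 360*2/4 = 180°
a = cos(180°) = -1.0000
b = sin(180°) = 0

-1.0000 + 0i


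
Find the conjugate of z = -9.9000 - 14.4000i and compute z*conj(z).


z_bar = -9.9000 + 14.4000i
z*z_bar = (-9.9)^2 + (-14.4)^2 = 98.01 + 207.36 = 305.37

z_bar = -9.9000 + 14.4000i, z*z_bar = 305.37


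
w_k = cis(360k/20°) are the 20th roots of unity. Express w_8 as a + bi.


Angle = 360*8/20 = 144°
a = cos(144°) = -0.8090
b = sin(144°) = 0.5878

-0.8090 + 0.5878i


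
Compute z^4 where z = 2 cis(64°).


r^4 = 2^4 = 16
n*theta = 4*64° = 256° = 256° (mod 360)
a = 16*cos(256°) = -3.8708
b = 16*sin(256°) = -15.5247

16 cis(256°) = -3.8708 - 15.5247i


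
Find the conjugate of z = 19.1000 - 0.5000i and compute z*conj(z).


z_bar = 19.1000 + 0.5000i
z*z_bar = 19.1^2 + (-0.5)^2 = 364.81 + 0.25 = 365.06

z_bar = 19.1000 + 0.5000i, z*z_bar = 365.06


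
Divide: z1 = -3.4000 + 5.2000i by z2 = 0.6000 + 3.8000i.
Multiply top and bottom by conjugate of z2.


Conjugate of z2 = 0.6000 - 3.8000i
Numerator: (-3.4000 + 5.2000i)(0.6000 - 3.8000i) = 17.7200 + 16.0400i
Denominator: 0.6^2 + 3.8^2 = 14.8
Result = (17.7200 + 16.0400i)/14.8

1.1973 + 1.0838i


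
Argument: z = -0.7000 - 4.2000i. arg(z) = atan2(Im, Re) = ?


Re = -0.7, Im = -4.2
arg = atan2(-4.2, -0.7) = -99.4623 degrees

arg(z) = -99.4623 degrees


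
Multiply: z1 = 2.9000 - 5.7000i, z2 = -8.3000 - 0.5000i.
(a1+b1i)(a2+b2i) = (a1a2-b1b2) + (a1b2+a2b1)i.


Real = 2.9*(-8.3) - (-5.7)*(-0.5) = -24.07 - 2.85 = -26.92
Imag = 2.9*(-0.5) - (8.3)*(-5.7) = -1.45 + 47.31 = 45.86

-26.9200 + 45.8600i


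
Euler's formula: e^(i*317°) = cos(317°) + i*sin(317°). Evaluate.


cos(317°) = 0.7314
sin(317°) = -0.6820

e^(i*317°) = 0.7314 - 0.6820i


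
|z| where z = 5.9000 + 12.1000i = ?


|z| = sqrt(5.9^2 + 12.1^2) = sqrt(34.81 + 146.41) = sqrt(181.22) = 13.4618

|z| = 13.4618


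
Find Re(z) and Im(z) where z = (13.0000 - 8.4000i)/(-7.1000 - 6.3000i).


Multiply by conjugate: (13.0000 - 8.4000i)(-7.1000 + 6.3000i) / ((-7.1)^2 + (-6.3)^2)
Numerator real = 13*(-7.1) - (8.4)*(-6.3) = -39.38
Numerator imag = -8.4*(-7.1) - 13*(-6.3) = 141.54
Denominator = 90.1
Re(z) = -39.38/90.1 = -0.4371
Im(z) = 141.54/90.1 = 1.5709

Re(z) = -0.4371, Im(z) = 1.5709


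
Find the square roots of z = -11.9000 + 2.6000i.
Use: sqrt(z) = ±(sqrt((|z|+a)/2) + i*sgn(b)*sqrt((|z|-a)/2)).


|z| = sqrt(141.61+6.76) = 12.1807
sqrt((|z|+a)/2) = sqrt((12.1807+(-11.9))/2) = sqrt(0.1404) = 0.3746
sqrt((|z|-a)/2) = sqrt((12.1807-(-11.9))/2) = sqrt(12.0404) = 3.4699

±(0.3746 + 3.4699i) i.e. 0.3746 + 3.4699i and -0.3746 - 3.4699i


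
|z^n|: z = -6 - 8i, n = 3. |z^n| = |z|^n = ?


|z| = sqrt(36+64) = sqrt(100) = 10
|z^3| = |z|^3 = 10^3 = 1000

|z^3| = 1000


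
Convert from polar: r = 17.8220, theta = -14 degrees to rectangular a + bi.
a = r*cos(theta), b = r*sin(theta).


a = 17.8220*cos(-14°) = 17.8220*0.970296 = 17.2926
b = 17.8220*sin(-14°) = 17.8220*(-0.24192) = -4.3115

17.2926 - 4.3115i


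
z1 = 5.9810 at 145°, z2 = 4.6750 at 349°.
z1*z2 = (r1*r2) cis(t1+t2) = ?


r = 5.9810 * 4.6750 = 27.9612
theta = 145° + 349° = 494° = 134° (mod 360)

27.9612 cis(134°)


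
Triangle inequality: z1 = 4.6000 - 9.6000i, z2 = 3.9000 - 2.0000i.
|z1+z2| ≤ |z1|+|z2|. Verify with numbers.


|z1| = sqrt(4.6^2 + (-9.6)^2) = sqrt(113.32) = 10.6452
|z2| = sqrt(3.9^2 + (-2)^2) = sqrt(19.21) = 4.3829
z1+z2 = 8.5000 - 11.6000i
|z1+z2| = sqrt(206.81) = 14.3809
|z1|+|z2| = 10.6452 + 4.3829 = 15.0281

|z1+z2| = 14.3809 ≤ |z1|+|z2| = 15.0281 (verified)


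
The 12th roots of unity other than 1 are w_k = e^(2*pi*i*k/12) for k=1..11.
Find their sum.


With w = e^(2*pi*i/12), all 12 of the 12th roots of unity w^0 = 1, w, ..., w^(11) sum to 0: 1 + w + ... + w^(11) = (1 - w^12)/(1 - w) = 0 since w^12 = 1, w ≠ 1.
Removing the root 1: w + w^2 + ... + w^(11) = 0 - 1 = -1

Sum = -1


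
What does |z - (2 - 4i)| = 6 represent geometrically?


|z - z0| = r is a circle with center z0 and radius r.
Center = (2, -4), radius = 6

Circle with center (2, -4) and radius 6


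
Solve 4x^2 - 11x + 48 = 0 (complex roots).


disc = (-11)^2 - 4*4*48 = 121 - 768 = -647
sqrt(|disc|) = sqrt(647) = 25.4362
Real part = 11/(2*4) = 1.3750
Imag part = 25.4362/(2*4) = 3.1795

1.3750 ± 3.1795i


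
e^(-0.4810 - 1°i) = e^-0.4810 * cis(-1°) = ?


e^-0.4810 = 0.6182
cos(-1°) = 0.9998
sin(-1°) = -0.0175
Real = 0.6182*0.9998 = 0.6181
Imag = 0.6182*(-0.0175) = -0.0108

0.6181 - 0.0108i


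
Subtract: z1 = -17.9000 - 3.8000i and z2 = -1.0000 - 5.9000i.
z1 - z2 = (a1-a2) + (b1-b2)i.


Real: -17.9 + 1 = -16.9
Imag: -3.8 + 5.9 = 2.1

-16.9000 + 2.1000i


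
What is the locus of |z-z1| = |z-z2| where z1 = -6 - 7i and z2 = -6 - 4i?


Equal distances means the locus is the perpendicular bisector of z1 and z2.
Midpoint = ((-6+(-6))/2, (-7+(-4))/2) = (-6.0000, -5.5000)

Perpendicular bisector through (-6.0000, -5.5000)


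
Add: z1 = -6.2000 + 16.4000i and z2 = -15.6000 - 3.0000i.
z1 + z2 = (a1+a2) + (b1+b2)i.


Real: -6.2 - 15.6 = -21.8
Imag: 16.4 - 3 = 13.4

-21.8000 + 13.4000i


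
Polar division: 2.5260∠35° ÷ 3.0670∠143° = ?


r = 2.5260 / 3.0670 = 0.8236
theta = 35° - 143° = -108° = 252° (mod 360)

0.8236 cis(252°)


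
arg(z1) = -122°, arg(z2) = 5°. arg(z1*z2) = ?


arg(z1*z2) = -122° + 5° = -117°
Normalized to (-180°, 180°]: -117°

-117°


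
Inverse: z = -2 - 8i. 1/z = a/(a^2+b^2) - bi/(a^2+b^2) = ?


|z|^2 = 4+64 = 68
1/z = (-2 + 8i)/68

1/z = -0.0294 + 0.1176i


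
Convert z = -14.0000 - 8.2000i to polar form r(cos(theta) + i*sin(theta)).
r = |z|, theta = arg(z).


r = sqrt(196+67.24) = sqrt(263.24) = 16.2247
theta = atan2(-8.2, -14) = -149.6419 degrees

r = 16.2247, theta = -149.6419 degrees


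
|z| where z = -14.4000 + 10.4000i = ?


|z| = sqrt((-14.4)^2 + 10.4^2) = sqrt(207.36 + 108.16) = sqrt(315.52) = 17.7629

|z| = 17.7629


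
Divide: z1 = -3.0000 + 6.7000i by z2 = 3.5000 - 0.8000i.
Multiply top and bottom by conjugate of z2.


Conjugate of z2 = 3.5000 + 0.8000i
Numerator: (-3.0000 + 6.7000i)(3.5000 + 0.8000i) = -15.8600 + 21.0500i
Denominator: 3.5^2 + (-0.8)^2 = 12.89
Result = (-15.8600 + 21.0500i)/12.89

-1.2304 + 1.6330i


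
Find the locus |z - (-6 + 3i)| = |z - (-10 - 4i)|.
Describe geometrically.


Equal distances means the locus is the perpendicular bisector of z1 and z2.
Midpoint = ((-6+(-10))/2, (3+(-4))/2) = (-8.0000, -0.5000)

Perpendicular bisector through (-8.0000, -0.5000)


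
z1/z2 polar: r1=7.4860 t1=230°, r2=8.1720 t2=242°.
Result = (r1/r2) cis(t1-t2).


r = 7.4860 / 8.1720 = 0.9161
theta = 230° - 242° = -12° = 348° (mod 360)

0.9161 cis(348°)


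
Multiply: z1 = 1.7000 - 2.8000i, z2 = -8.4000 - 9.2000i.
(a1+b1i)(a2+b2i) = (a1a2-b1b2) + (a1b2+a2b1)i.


Real = 1.7*(-8.4) - (-2.8)*(-9.2) = -14.28 - 25.76 = -40.04
Imag = 1.7*(-9.2) - (8.4)*(-2.8) = -15.64 + 23.52 = 7.88

-40.0400 + 7.8800i


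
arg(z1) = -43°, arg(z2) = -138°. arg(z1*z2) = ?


arg(z1*z2) = -43° - 138° = -181°
Normalized to (-180°, 180°]: 179°

179°


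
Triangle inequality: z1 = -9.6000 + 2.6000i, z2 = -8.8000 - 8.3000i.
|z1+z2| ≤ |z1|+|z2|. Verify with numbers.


|z1| = sqrt((-9.6)^2 + 2.6^2) = sqrt(98.92) = 9.9459
|z2| = sqrt((-8.8)^2 + (-8.3)^2) = sqrt(146.33) = 12.0967
z1+z2 = -18.4000 - 5.7000i
|z1+z2| = sqrt(371.05) = 19.2627
|z1|+|z2| = 9.9459 + 12.0967 = 22.0426

|z1+z2| = 19.2627 ≤ |z1|+|z2| = 22.0426 (verified)


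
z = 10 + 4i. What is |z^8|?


|z| = sqrt(100+16) = sqrt(116) = 10.7703
|z^8| = |z|^8 = (sqrt(116))^8 = 116^4 = 181063936

|z^8| = 181063936


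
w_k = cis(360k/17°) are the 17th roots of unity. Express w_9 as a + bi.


Angle = 360*9/17 = 190.5882°
a = cos(190.5882°) = -0.9830
b = sin(190.5882°) = -0.1837

-0.9830 - 0.1837i
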